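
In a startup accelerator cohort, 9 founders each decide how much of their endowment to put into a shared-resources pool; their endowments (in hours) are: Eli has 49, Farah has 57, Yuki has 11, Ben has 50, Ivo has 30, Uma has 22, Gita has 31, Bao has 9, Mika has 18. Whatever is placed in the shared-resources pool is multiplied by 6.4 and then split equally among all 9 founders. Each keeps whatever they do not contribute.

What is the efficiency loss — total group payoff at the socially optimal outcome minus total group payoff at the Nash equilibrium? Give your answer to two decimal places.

The private return per contributed unit is 6.4/9 = 0.7111 < 1 for every player regardless of endowment, so the Nash equilibrium is zero contribution and the group total is Σ E_j = 49 + 57 + 11 + 50 + 30 + 22 + 31 + 9 + 18 = 277.
Each contributed unit returns 6.400 to the group, so the social optimum is full contribution by everyone: group total = 6.400 × 277 = 1772.80.
Efficiency loss = (6.400 − 1) × 277 = 1495.80.

1495.80 hours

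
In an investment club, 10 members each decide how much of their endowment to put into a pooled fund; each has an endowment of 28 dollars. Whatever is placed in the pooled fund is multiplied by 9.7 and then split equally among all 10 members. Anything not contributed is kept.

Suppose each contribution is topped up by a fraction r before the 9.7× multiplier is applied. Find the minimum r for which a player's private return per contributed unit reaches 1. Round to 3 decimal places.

0.031

With matching at rate r, one contributed unit becomes (1 + r) in the pooled fund and returns 9.7 × (1 + r) / 10 to the contributor.
Setting this equal to 1: 1 + r = 10/9.7 = 1.0309.
So the minimum matching rate is r = 1.0309 − 1 = 0.031.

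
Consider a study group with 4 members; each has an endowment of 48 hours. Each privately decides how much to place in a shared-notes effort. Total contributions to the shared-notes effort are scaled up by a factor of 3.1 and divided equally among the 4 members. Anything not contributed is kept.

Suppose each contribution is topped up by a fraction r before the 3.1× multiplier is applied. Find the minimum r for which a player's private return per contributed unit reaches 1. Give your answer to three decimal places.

0.290

With matching at rate r, one contributed unit becomes (1 + r) in the shared-notes effort and returns 3.1 × (1 + r) / 4 to the contributor.
Setting this equal to 1: 1 + r = 4/3.1 = 1.2903.
So the minimum matching rate is r = 1.2903 − 1 = 0.290.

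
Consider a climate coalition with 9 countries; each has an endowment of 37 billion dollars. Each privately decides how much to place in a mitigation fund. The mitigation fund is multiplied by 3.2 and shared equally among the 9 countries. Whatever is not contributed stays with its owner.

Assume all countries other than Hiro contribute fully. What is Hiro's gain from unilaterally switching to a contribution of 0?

Switching from a contribution of 37 to 0 lets Hiro keep an extra 37 billion dollars, but lowers the mitigation fund by 37, which costs Hiro their own share of that drop: 3.2/9 × 37 = 13.16.
Net gain = 37 − 13.16 = 23.84. The private return per contributed unit (0.3556) is below 1, so free-riding is indeed the best response regardless of what the others do.

23.84 billion dollars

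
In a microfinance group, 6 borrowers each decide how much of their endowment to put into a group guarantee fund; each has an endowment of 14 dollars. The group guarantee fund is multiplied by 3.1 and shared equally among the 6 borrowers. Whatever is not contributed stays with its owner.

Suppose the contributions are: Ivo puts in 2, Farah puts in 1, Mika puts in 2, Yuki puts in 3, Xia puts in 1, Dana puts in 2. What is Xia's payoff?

18.68 dollars

Total contributed: 2 + 1 + 2 + 3 + 1 + 2 = 11.
Each receives 3.1 × 11 / 6 = 5.68 from the group guarantee fund.
Xia keeps 14 − 1 = 13, so Xia's payoff is 13 + 5.68 = 18.68.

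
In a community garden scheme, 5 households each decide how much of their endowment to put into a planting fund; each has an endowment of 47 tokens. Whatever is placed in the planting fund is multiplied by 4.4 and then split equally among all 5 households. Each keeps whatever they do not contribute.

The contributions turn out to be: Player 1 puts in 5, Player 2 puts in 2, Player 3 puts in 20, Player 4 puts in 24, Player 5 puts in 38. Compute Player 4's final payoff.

Total contributed: 5 + 2 + 20 + 24 + 38 = 89.
Each receives 4.4 × 89 / 5 = 78.32 from the planting fund.
Player 4 keeps 47 − 24 = 23, so Player 4's payoff is 23 + 78.32 = 101.32.

101.32 tokens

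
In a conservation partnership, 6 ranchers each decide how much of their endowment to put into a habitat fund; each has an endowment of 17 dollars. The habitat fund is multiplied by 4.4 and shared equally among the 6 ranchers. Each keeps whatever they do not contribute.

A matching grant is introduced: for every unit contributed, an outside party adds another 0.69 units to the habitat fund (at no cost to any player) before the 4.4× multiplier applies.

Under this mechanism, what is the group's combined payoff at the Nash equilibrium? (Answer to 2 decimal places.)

Under the mechanism each unit contributed yields 4.4 × 1.69 / 6 = 1.2393 back to its contributor per unit of net cost, which exceeds 1, making full contribution the dominant choice for everyone.
At the Nash equilibrium everyone contributes 17. Group total payoff = 4.4 × 1.69 × 102 = 758.47.

758.47 dollars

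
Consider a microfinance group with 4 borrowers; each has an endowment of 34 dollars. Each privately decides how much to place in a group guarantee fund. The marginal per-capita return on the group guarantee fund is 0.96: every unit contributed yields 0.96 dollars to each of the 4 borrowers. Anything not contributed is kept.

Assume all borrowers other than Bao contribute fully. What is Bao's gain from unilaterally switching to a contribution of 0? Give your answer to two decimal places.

1.36 dollars

Switching from a contribution of 34 to 0 lets Bao keep an extra 34 dollars, but lowers the group guarantee fund by 34, which costs Bao their own share of that drop: 0.96 × 34 = 32.64.
Net gain = 34 − 32.64 = 1.36. The private return per contributed unit (0.96) is below 1, so free-riding is indeed the best response regardless of what the others do.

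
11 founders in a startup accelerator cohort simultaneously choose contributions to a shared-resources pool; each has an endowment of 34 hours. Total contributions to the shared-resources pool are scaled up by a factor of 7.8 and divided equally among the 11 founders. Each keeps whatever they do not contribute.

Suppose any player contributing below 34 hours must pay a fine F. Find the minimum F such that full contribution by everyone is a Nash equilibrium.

Given the others contribute fully, the best deviation is to contribute 0 (any partial contribution still incurs the fine and gives up units whose private return 0.7091 is below 1).
Deviating from 34 to 0 saves 34 hours but forfeits the deviator's share of the drop in the shared-resources pool: 7.8/11 × 34 = 24.11.
So the deviation gain is 34 − 24.11 = 9.89, and the fine must be at least 9.89 hours to wipe it out.

9.89 hours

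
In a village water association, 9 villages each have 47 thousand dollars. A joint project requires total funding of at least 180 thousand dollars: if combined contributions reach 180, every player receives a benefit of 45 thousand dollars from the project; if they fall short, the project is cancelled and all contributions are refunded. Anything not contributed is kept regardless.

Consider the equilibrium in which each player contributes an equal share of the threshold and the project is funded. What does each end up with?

Equal share of the threshold: 180/9 = 20.
At this profile no one gains by cutting their contribution: any cut drops the total below 180, the project is cancelled, contributions are refunded, and the deviator ends with 47, which is less than 47 − 20 + 45 = 72. Contributing more than 20 just wastes the excess. So contributing exactly 20 is a best response.
Each player's payoff: 47 − 20 + 45 = 72.

72 thousand dollars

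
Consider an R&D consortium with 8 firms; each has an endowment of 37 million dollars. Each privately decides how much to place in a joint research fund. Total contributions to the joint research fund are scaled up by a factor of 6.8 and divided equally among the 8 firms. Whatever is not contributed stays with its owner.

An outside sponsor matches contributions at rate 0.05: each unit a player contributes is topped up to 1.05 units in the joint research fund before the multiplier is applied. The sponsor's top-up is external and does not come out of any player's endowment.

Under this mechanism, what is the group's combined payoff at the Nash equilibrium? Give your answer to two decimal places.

296.00 million dollars

The effective private return is 6.8 × 1.05 / 8 = 0.8925, which is still under 1, so the mechanism doesn't change anyone's dominant strategy: zero contribution.
At the Nash equilibrium no one contributes; group total payoff = 8 × 37 = 296.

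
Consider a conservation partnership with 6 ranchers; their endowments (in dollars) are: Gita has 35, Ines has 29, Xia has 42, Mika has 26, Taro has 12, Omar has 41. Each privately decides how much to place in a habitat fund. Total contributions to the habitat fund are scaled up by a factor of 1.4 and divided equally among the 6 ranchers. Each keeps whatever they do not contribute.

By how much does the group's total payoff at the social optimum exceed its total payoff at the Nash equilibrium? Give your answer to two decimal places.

74.00 dollars

The private return per contributed unit is 1.4/6 = 0.2333 < 1 for every player regardless of endowment, so the Nash equilibrium is zero contribution and the group total is Σ E_j = 35 + 29 + 42 + 26 + 12 + 41 = 185.
Each contributed unit returns 1.400 to the group, so the social optimum is full contribution by everyone: group total = 1.400 × 185 = 259.00.
Efficiency loss = (1.400 − 1) × 185 = 74.00.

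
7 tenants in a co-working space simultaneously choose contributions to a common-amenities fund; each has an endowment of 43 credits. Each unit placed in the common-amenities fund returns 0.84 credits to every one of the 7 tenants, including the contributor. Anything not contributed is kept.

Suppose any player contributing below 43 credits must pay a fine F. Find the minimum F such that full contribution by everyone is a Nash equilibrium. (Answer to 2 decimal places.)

6.88 credits

Given the others contribute fully, the best deviation is to contribute 0 (any partial contribution still incurs the fine and gives up units whose private return 0.84 is below 1).
Deviating from 43 to 0 saves 43 credits but forfeits the deviator's share of the drop in the common-amenities fund: 0.84 × 43 = 36.12.
So the deviation gain is 43 − 36.12 = 6.88, and the fine must be at least 6.88 credits to wipe it out.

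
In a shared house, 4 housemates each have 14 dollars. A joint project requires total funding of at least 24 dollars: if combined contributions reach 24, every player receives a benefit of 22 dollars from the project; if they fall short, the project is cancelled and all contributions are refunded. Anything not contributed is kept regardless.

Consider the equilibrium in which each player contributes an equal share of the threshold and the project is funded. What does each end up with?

30 dollars

Equal share of the threshold: 24/4 = 6.
At this profile no one gains by cutting their contribution: any cut drops the total below 24, the project is cancelled, contributions are refunded, and the deviator ends with 14, which is less than 14 − 6 + 22 = 30. Contributing more than 6 just wastes the excess. So contributing exactly 6 is a best response.
Each player's payoff: 14 − 6 + 22 = 30.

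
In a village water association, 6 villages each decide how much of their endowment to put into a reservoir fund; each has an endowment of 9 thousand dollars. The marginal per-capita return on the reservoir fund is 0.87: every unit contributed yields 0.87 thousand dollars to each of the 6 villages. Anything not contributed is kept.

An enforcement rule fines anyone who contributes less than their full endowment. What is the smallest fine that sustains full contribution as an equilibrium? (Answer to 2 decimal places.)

Given the others contribute fully, the best deviation is to contribute 0 (any partial contribution still incurs the fine and gives up units whose private return 0.87 is below 1).
Deviating from 9 to 0 saves 9 thousand dollars but forfeits the deviator's share of the drop in the reservoir fund: 0.87 × 9 = 7.83.
So the deviation gain is 9 − 7.83 = 1.17, and the fine must be at least 1.17 thousand dollars to wipe it out.

1.17 thousand dollars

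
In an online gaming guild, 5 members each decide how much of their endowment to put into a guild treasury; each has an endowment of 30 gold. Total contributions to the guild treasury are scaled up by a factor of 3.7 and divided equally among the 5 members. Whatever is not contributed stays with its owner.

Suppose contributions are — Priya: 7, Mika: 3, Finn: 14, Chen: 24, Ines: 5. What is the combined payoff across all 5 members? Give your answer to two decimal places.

293.10 gold

Total contributed: 7 + 3 + 14 + 24 + 5 = 53; total kept: 5 × 30 − 53 = 97.
The guild treasury pays out 3.7 × 53 = 196.10 in aggregate.
Group total = 97 + 196.10 = 293.10.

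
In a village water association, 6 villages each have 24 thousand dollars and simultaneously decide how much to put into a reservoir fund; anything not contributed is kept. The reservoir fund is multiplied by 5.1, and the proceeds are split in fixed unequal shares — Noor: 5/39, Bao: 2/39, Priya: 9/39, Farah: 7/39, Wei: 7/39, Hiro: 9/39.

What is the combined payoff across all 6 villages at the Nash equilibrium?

Each unit j contributes comes back to j as 5.1 × (j's share), so j prefers to contribute only if that share exceeds 1/5.1 = 0.1961; otherwise keeping the unit dominates.
Priya and Hiro clear that bar, contributing 24 each; the remaining 4 contribute 0. Total contributed: 48.
The reservoir fund pays out 5.1 × 48 = 244.80 in total (split across the unequal shares, but the aggregate is all that matters for the group sum).
The 4 free-riders keep 24 each, adding 96. Group total = 96 + 244.80 = 340.80.

340.80 thousand dollars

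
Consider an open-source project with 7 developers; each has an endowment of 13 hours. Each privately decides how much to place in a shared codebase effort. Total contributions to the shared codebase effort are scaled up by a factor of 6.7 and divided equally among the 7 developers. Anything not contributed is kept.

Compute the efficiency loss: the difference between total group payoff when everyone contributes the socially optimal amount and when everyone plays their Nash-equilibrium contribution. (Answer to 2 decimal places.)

Each contributed unit returns 6.7/7 = 0.9571 to its contributor — below 1 — so contributing 0 is dominant for every player. At the Nash equilibrium everyone keeps their 13, and the group total is 7 × 13 = 91.
Each contributed unit returns 6.700 to the group as a whole (0.9571 to each of 7 players), which exceeds 1, so the social optimum is full contribution: group total = 6.700 × 91 = 609.70.
Efficiency loss = 609.70 − 91 = 518.70.

518.70 hours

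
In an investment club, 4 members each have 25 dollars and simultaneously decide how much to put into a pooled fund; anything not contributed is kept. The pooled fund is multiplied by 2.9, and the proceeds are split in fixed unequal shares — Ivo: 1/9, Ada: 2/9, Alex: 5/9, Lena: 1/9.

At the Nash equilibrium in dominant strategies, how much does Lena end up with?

Player j's private return per contributed unit is 2.9 × (j's share). Contributing is weakly dominant for j when that share is at least 1/2.9 = 0.3448, and contributing 0 is dominant otherwise.
The only share above 0.3448 is Alex's 5/9, contributing 25; the remaining 3 contribute 0. Total contributed: 25.
Lena keeps 25 and receives 2.9 × 25 × 1/9 = 8.06 from the pooled fund, for a payoff of 33.06.

33.06 dollars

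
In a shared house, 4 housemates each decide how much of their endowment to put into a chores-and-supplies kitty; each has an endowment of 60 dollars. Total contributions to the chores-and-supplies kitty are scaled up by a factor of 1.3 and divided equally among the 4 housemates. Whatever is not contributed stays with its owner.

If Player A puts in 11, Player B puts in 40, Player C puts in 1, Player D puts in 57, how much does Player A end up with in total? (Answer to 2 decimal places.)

84.43 dollars

Total contributed: 11 + 40 + 1 + 57 = 109.
Each receives 1.3 × 109 / 4 = 35.43 from the chores-and-supplies kitty.
Player A keeps 60 − 11 = 49, so Player A's payoff is 49 + 35.43 = 84.43.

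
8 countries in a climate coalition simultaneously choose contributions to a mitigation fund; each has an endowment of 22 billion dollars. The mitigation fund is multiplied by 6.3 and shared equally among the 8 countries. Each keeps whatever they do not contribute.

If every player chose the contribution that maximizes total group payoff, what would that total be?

Each contributed unit returns 6.300 to the group as a whole (0.7875 to each of 8 players), which exceeds 1, so the social optimum is full contribution: group total = 6.300 × 176 = 1108.80.

1108.80 billion dollars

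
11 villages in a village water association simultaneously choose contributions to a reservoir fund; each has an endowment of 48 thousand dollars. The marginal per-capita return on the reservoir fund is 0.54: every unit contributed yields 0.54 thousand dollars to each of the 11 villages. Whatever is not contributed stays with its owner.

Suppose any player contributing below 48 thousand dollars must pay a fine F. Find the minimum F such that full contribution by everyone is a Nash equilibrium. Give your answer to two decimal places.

22.08 thousand dollars

Given the others contribute fully, the best deviation is to contribute 0 (any partial contribution still incurs the fine and gives up units whose private return 0.54 is below 1).
Deviating from 48 to 0 saves 48 thousand dollars but forfeits the deviator's share of the drop in the reservoir fund: 0.54 × 48 = 25.92.
So the deviation gain is 48 − 25.92 = 22.08, and the fine must be at least 22.08 thousand dollars to wipe it out.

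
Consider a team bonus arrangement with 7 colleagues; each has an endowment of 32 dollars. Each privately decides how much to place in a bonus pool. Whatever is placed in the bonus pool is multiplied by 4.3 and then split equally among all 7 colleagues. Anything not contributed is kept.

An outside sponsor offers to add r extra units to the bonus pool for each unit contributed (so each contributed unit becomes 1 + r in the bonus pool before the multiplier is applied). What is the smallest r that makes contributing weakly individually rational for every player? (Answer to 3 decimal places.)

With matching at rate r, one contributed unit becomes (1 + r) in the bonus pool and returns 4.3 × (1 + r) / 7 to the contributor.
Setting this equal to 1: 1 + r = 7/4.3 = 1.6279.
So the minimum matching rate is r = 1.6279 − 1 = 0.628.

0.628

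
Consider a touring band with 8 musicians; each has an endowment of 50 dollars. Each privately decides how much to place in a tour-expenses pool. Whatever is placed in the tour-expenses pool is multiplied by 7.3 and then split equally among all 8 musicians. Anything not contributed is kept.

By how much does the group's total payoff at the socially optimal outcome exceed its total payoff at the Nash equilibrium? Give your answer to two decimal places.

2520.00 dollars

Each contributed unit returns 7.3/8 = 0.9125 to its contributor — below 1 — so contributing 0 is dominant for every player. At the Nash equilibrium everyone keeps their 50, and the group total is 8 × 50 = 400.
Each contributed unit returns 7.300 to the group as a whole (0.9125 to each of 8 players), which exceeds 1, so the social optimum is full contribution: group total = 7.300 × 400 = 2920.00.
Efficiency loss = 2920.00 − 400 = 2520.00.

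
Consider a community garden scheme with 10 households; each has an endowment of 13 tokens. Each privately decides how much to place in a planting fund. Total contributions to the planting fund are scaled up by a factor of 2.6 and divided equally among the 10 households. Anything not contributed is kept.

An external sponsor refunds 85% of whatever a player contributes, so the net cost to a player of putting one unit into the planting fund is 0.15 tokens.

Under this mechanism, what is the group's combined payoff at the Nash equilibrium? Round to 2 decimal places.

The effective private return per unit is now (2.6/10) / 0.15 = 1.7333 > 1, so every player's dominant strategy flips to full contribution.
So the Nash equilibrium is full contribution by all 10; the group earns 10 × (13 × 0.85 + 2.6 × 13) = 448.50.

448.50 tokens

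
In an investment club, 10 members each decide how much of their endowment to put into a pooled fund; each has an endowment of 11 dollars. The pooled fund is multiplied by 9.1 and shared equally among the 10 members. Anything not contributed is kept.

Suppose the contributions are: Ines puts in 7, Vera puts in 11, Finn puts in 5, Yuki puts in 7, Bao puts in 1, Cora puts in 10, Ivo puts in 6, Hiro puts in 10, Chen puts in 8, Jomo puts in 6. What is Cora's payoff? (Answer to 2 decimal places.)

65.61 dollars

Total contributed: 7 + 11 + 5 + 7 + 1 + 10 + 6 + 10 + 8 + 6 = 71.
Each receives 9.1 × 71 / 10 = 64.61 from the pooled fund.
Cora keeps 11 − 10 = 1, so Cora's payoff is 1 + 64.61 = 65.61.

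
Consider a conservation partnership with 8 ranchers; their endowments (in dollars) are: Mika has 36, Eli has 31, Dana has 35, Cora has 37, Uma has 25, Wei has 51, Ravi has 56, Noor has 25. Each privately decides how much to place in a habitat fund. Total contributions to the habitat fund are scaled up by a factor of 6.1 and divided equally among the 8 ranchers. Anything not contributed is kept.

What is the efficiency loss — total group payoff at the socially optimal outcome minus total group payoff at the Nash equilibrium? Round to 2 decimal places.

1509.60 dollars

The private return per contributed unit is 6.1/8 = 0.7625 < 1 for every player regardless of endowment, so the Nash equilibrium is zero contribution and the group total is Σ E_j = 36 + 31 + 35 + 37 + 25 + 51 + 56 + 25 = 296.
Each contributed unit returns 6.100 to the group, so the social optimum is full contribution by everyone: group total = 6.100 × 296 = 1805.60.
Efficiency loss = (6.100 − 1) × 296 = 1509.60.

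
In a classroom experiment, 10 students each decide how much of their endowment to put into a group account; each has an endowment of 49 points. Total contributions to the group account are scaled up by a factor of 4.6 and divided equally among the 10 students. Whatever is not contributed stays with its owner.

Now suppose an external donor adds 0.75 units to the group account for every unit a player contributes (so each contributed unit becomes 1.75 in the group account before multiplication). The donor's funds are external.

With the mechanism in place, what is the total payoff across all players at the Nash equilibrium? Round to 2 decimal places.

The effective private return is 4.6 × 1.75 / 10 = 0.8050, which is still under 1, so the mechanism doesn't change anyone's dominant strategy: zero contribution.
At the Nash equilibrium no one contributes; group total payoff = 10 × 49 = 490.

490.00 points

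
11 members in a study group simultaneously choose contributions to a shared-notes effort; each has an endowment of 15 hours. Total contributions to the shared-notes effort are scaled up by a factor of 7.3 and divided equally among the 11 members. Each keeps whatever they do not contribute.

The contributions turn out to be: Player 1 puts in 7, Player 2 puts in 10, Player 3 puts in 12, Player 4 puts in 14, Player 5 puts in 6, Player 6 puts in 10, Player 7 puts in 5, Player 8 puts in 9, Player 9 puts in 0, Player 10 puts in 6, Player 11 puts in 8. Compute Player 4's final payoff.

Total contributed: 7 + 10 + 12 + 14 + 6 + 10 + 5 + 9 + 0 + 6 + 8 = 87.
Each receives 7.3 × 87 / 11 = 57.74 from the shared-notes effort.
Player 4 keeps 15 − 14 = 1, so Player 4's payoff is 1 + 57.74 = 58.74.

58.74 hours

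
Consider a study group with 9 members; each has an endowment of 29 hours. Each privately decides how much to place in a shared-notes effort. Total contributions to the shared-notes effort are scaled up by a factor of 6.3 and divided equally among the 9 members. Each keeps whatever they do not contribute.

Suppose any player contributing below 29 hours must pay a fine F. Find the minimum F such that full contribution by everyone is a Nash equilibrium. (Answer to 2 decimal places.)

Given the others contribute fully, the best deviation is to contribute 0 (any partial contribution still incurs the fine and gives up units whose private return 0.7000 is below 1).
Deviating from 29 to 0 saves 29 hours but forfeits the deviator's share of the drop in the shared-notes effort: 6.3/9 × 29 = 20.30.
So the deviation gain is 29 − 20.30 = 8.70, and the fine must be at least 8.70 hours to wipe it out.

8.70 hours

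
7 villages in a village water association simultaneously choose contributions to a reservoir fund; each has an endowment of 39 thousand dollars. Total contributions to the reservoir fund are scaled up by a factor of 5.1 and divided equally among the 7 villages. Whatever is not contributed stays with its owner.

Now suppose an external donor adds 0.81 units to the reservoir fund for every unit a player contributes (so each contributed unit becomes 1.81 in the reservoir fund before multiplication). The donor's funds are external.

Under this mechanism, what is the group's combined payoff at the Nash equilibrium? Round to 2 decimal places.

The effective private return per unit is now 5.1 × 1.81 / 7 = 1.3187 > 1, so every player's dominant strategy flips to full contribution.
So the Nash equilibrium is full contribution by all 7; the group earns 5.1 × 1.81 × 273 = 2520.06.

2520.06 thousand dollars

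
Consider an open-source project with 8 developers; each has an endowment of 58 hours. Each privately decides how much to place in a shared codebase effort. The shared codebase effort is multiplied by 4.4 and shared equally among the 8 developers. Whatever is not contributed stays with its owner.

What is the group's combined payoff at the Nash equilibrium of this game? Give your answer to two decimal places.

Each contributed unit returns 4.4/8 = 0.5500 to its contributor — below 1 — so contributing 0 is dominant for every player. At the Nash equilibrium everyone keeps their 58, and the group total is 8 × 58 = 464.

464.00 hours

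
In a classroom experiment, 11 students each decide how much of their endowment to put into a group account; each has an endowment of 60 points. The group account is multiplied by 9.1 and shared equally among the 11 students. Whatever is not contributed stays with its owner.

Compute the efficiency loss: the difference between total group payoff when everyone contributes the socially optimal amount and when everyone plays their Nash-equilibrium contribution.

Each contributed unit returns 9.1/11 = 0.8273 to its contributor — below 1 — so contributing 0 is dominant for every player. At the Nash equilibrium everyone keeps their 60, and the group total is 11 × 60 = 660.
Each contributed unit returns 9.100 to the group as a whole (0.8273 to each of 11 players), which exceeds 1, so the social optimum is full contribution: group total = 9.100 × 660 = 6006.00.
Efficiency loss = 6006.00 − 660 = 5346.00.

5346.00 points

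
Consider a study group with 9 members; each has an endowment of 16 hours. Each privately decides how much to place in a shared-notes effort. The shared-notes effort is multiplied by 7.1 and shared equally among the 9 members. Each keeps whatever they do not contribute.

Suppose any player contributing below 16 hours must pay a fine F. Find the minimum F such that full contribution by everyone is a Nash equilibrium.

3.38 hours

Given the others contribute fully, the best deviation is to contribute 0 (any partial contribution still incurs the fine and gives up units whose private return 0.7889 is below 1).
Deviating from 16 to 0 saves 16 hours but forfeits the deviator's share of the drop in the shared-notes effort: 7.1/9 × 16 = 12.62.
So the deviation gain is 16 − 12.62 = 3.38, and the fine must be at least 3.38 hours to wipe it out.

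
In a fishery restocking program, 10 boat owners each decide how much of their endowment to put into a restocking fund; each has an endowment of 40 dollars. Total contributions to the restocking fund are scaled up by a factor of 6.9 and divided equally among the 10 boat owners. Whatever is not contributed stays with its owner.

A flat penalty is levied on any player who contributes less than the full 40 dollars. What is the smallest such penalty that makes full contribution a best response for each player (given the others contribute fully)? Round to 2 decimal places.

12.40 dollars

Given the others contribute fully, the best deviation is to contribute 0 (any partial contribution still incurs the fine and gives up units whose private return 0.6900 is below 1).
Deviating from 40 to 0 saves 40 dollars but forfeits the deviator's share of the drop in the restocking fund: 6.9/10 × 40 = 27.60.
So the deviation gain is 40 − 27.60 = 12.40, and the fine must be at least 12.40 dollars to wipe it out.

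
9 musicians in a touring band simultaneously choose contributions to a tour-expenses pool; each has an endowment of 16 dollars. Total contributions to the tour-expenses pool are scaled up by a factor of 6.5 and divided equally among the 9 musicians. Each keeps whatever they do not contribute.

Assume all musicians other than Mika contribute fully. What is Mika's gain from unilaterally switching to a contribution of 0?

4.44 dollars

Switching from a contribution of 16 to 0 lets Mika keep an extra 16 dollars, but lowers the tour-expenses pool by 16, which costs Mika their own share of that drop: 6.5/9 × 16 = 11.56.
Net gain = 16 − 11.56 = 4.44. The private return per contributed unit (0.7222) is below 1, so free-riding is indeed the best response regardless of what the others do.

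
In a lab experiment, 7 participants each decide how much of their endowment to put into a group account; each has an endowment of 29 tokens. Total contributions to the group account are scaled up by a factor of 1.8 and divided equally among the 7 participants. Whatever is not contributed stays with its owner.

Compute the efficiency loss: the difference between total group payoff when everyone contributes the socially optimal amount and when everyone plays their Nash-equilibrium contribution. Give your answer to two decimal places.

Each contributed unit returns 1.8/7 = 0.2571 to its contributor — below 1 — so contributing 0 is dominant for every player. At the Nash equilibrium everyone keeps their 29, and the group total is 7 × 29 = 203.
Each contributed unit returns 1.800 to the group as a whole (0.2571 to each of 7 players), which exceeds 1, so the social optimum is full contribution: group total = 1.800 × 203 = 365.40.
Efficiency loss = 365.40 − 203 = 162.40.

162.40 tokens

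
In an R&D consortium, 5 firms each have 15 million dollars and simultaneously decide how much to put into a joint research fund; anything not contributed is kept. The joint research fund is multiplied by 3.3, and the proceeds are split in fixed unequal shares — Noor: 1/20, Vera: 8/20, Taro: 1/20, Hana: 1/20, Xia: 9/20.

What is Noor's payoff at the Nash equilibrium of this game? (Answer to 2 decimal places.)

Each unit j contributes comes back to j as 3.3 × (j's share), so j prefers to contribute only if that share exceeds 1/3.3 = 0.3030; otherwise keeping the unit dominates.
The shares above 0.3030 belong to Vera and Xia, contributing 15 each; the remaining 3 contribute 0. Total contributed: 30.
Noor keeps 15 and receives 3.3 × 30 × 1/20 = 4.95 from the joint research fund, for a payoff of 19.95.

19.95 million dollars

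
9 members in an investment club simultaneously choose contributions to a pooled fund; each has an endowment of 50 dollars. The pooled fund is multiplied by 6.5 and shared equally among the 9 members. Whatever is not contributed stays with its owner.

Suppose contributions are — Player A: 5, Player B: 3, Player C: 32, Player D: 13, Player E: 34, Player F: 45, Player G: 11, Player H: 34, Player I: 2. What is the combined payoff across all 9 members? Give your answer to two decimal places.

Total contributed: 5 + 3 + 32 + 13 + 34 + 45 + 11 + 34 + 2 = 179; total kept: 9 × 50 − 179 = 271.
The pooled fund pays out 6.5 × 179 = 1163.50 in aggregate.
Group total = 271 + 1163.50 = 1434.50.

1434.50 dollars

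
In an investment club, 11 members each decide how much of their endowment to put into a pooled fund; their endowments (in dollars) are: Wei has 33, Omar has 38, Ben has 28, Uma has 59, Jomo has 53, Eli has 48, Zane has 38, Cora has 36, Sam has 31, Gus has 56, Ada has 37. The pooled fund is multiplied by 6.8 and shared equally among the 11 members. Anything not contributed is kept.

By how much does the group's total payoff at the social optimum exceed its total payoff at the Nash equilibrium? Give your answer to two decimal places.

The private return per contributed unit is 6.8/11 = 0.6182 < 1 for every player regardless of endowment, so the Nash equilibrium is zero contribution and the group total is Σ E_j = 33 + 38 + 28 + 59 + 53 + 48 + 38 + 36 + 31 + 56 + 37 = 457.
Each contributed unit returns 6.800 to the group, so the social optimum is full contribution by everyone: group total = 6.800 × 457 = 3107.60.
Efficiency loss = (6.800 − 1) × 457 = 2650.60.

2650.60 dollars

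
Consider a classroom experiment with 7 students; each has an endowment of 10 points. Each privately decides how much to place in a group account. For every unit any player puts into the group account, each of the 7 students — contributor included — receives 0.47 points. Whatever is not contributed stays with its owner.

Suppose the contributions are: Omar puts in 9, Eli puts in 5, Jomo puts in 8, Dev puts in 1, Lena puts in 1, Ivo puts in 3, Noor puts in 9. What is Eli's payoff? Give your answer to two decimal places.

21.92 points

Total contributed: 9 + 5 + 8 + 1 + 1 + 3 + 9 = 36.
Each receives 0.47 × 36 = 16.92 from the group account.
Eli keeps 10 − 5 = 5, so Eli's payoff is 5 + 16.92 = 21.92.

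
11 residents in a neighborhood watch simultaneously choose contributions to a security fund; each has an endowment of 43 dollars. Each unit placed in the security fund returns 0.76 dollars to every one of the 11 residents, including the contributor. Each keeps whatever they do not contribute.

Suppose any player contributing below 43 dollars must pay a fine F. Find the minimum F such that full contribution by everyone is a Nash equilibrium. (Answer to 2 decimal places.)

Given the others contribute fully, the best deviation is to contribute 0 (any partial contribution still incurs the fine and gives up units whose private return 0.76 is below 1).
Deviating from 43 to 0 saves 43 dollars but forfeits the deviator's share of the drop in the security fund: 0.76 × 43 = 32.68.
So the deviation gain is 43 − 32.68 = 10.32, and the fine must be at least 10.32 dollars to wipe it out.

10.32 dollars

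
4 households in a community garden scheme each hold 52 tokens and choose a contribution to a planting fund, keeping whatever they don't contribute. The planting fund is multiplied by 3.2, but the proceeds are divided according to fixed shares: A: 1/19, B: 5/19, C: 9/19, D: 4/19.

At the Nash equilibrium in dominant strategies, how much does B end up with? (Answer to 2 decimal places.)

95.79 tokens

Each unit j contributes comes back to j as 3.2 × (j's share), so j prefers to contribute only if that share exceeds 1/3.2 = 0.3125; otherwise keeping the unit dominates.
C alone (share 9/19) is above the threshold, contributing 52; the remaining 3 contribute 0. Total contributed: 52.
B keeps 52 and receives 3.2 × 52 × 5/19 = 43.79 from the planting fund, for a payoff of 95.79.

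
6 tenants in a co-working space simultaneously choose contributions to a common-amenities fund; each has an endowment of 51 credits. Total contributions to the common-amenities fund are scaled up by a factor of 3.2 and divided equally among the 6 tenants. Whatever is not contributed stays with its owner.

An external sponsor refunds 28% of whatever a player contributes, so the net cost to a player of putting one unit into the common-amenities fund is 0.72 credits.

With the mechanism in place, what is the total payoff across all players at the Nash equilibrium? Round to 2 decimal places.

Even with the mechanism, each unit contributed returns only (3.2/6) / 0.72 = 0.7407 per unit of net cost, so contributing nothing is still dominant.
Everyone keeps their endowment and the group total is 6 × 51 = 306.

306.00 credits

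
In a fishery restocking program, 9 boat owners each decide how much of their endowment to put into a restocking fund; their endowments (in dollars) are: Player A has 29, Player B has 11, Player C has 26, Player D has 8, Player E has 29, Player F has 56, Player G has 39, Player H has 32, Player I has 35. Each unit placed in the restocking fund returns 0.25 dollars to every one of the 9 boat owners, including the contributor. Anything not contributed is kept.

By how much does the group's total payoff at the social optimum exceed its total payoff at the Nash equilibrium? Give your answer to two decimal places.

The private return per contributed unit is 0.25 < 1 for everyone, so the Nash equilibrium is zero contribution and the group total is Σ E_j = 29 + 11 + 26 + 8 + 29 + 56 + 39 + 32 + 35 = 265.
Each contributed unit returns 2.250 to the group, so the social optimum is full contribution by everyone: group total = 2.250 × 265 = 596.25.
Efficiency loss = (2.250 − 1) × 265 = 331.25.

331.25 dollars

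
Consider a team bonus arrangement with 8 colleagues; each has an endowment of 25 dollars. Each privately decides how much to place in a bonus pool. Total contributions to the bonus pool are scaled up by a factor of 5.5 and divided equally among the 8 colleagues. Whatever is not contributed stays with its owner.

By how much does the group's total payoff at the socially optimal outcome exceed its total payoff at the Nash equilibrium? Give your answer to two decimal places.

Each contributed unit returns 5.5/8 = 0.6875 to its contributor — below 1 — so contributing 0 is dominant for every player. At the Nash equilibrium everyone keeps their 25, and the group total is 8 × 25 = 200.
Each contributed unit returns 5.500 to the group as a whole (0.6875 to each of 8 players), which exceeds 1, so the social optimum is full contribution: group total = 5.500 × 200 = 1100.00.
Efficiency loss = 1100.00 − 200 = 900.00.

900.00 dollars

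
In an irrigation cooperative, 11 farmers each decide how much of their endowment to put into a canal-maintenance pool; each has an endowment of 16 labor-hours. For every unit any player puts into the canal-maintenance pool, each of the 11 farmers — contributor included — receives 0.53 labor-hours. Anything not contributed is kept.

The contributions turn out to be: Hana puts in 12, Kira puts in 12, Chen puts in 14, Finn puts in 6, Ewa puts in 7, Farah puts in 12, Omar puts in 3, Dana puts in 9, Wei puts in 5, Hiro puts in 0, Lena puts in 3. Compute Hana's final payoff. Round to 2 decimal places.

Total contributed: 12 + 12 + 14 + 6 + 7 + 12 + 3 + 9 + 5 + 0 + 3 = 83.
Each receives 0.53 × 83 = 43.99 from the canal-maintenance pool.
Hana keeps 16 − 12 = 4, so Hana's payoff is 4 + 43.99 = 47.99.

47.99 labor-hours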